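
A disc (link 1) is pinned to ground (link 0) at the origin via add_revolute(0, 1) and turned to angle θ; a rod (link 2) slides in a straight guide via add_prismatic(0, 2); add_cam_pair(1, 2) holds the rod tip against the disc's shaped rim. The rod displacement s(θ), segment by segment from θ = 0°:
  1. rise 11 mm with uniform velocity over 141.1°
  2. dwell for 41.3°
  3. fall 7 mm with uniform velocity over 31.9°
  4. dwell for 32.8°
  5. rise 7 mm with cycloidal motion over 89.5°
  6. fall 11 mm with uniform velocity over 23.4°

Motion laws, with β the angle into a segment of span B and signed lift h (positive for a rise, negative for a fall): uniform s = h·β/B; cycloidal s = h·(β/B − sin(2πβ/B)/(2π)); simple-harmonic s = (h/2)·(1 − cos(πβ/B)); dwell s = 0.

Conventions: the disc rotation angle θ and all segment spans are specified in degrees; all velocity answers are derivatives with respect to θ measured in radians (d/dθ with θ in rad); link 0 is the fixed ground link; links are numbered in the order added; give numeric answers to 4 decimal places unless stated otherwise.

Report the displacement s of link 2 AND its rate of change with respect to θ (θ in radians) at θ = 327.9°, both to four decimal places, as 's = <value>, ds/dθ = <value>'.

segment 1 (0° to 141.1°, uniform, h = 11) is passed completely: s = 0.0000 + (11) = 11.0000
segment 2 (141.1° to 182.4°, dwell): s unchanged at 11.0000
segment 3 (182.4° to 214.3°, uniform, h = -7) is passed completely: s = 11.0000 + (-7) = 4.0000
segment 4 (214.3° to 247.1°, dwell): s unchanged at 4.0000
θ = 327.9° falls in segment 5 (247.1° to 336.6°, cycloidal, h = 7): β = 327.9 − 247.1 = 80.8°, B = 89.5°; Δs = 7·(0.9028 − sin(2π·0.9028)/(2π)) = 6.9585; s = 4.0000 + 6.9585 = 10.9585
velocity in seg [247.1°–336.6°] (cycloidal), θ in radians: β = 80.8° = 1.4102 rad, B = 89.5° = 1.5621 rad; ds/dθ = (h/B)(1 − cos(2πβ/B)) = (7/1.5621)(1 − cos(2π·0.9028)) = 0.810171 mm/rad

s = 10.9585, ds/dθ = 0.8102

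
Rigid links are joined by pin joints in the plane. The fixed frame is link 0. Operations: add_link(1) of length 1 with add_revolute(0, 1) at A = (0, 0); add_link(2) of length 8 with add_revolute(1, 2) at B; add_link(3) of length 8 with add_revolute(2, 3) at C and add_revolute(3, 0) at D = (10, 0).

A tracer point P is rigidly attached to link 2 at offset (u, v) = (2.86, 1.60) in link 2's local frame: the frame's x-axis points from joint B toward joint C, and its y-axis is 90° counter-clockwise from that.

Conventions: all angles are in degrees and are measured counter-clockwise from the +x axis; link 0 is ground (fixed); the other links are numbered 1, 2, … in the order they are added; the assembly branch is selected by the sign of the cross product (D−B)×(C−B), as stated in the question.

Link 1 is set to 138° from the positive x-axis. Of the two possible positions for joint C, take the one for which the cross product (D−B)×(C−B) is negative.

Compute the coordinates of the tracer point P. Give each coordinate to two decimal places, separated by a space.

A=(0,0), D=(10.00,0)
B = A + 1.00·(cos138°, sin138°) = (-0.7431, 0.6691)
|BD| = 10.7640
circle(B,8.00) ∩ circle(D,8.00): a=5.3820, h=5.9190
  candidates: C₊=(4.9964,6.2421) cross=63.712; C₋=(4.2605,-5.5730) cross=-63.712
  branch - wants cross < 0 → take C=(4.2605,-5.5730) (cross=-63.712)
ex = (C−B)/|BC| = (0.6255,-0.7803); ey = (0.7803,0.6255)
P = B + 2.86·ex + 1.60·ey = (2.2941,-0.5617)

2.29 -0.56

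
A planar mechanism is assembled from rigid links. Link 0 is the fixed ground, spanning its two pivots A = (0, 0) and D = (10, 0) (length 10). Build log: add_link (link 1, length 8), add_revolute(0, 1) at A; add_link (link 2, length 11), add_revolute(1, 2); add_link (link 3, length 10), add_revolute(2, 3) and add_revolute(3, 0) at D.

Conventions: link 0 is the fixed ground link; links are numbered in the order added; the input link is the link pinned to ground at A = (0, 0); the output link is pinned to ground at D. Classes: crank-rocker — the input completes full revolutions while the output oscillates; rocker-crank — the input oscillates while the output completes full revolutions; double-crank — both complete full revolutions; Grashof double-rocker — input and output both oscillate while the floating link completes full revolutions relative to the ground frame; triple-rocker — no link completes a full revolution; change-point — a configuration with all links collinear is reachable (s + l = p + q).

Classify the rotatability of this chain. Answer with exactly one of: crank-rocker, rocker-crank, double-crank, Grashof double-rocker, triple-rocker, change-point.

lengths: ground=10, input=8, coupler=11, output=10
sorted: s=8 (shortest), l=11 (longest), p+q=20
s + l = 19 vs p + q = 20
s + l < p + q (Grashof) with shortest = input link → crank-rocker

crank-rocker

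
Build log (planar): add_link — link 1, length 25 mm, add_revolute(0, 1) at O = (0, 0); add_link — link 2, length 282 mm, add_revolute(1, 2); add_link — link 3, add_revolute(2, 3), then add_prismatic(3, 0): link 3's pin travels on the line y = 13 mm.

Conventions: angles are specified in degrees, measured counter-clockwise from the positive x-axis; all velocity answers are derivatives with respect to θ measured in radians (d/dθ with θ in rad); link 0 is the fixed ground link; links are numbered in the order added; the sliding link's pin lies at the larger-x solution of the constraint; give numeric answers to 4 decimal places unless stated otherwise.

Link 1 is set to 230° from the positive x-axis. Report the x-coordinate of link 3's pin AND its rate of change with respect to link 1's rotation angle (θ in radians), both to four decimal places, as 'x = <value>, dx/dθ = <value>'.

geometry: r = 25 mm, L = 282 mm, e = 13 mm
crank pin P = (r cos θ, r sin θ) = (-16.069690, -19.151111)
h = r sin θ − e = -19.151111 − 13 = -32.151111
x = r cos θ + √(L² − h²) = -16.069690 + 280.161214 = 264.091524
dx/dθ = −r sin θ − h·r cos θ/√(L² − h²) (θ in radians; h = -32.151111) = 17.306964

x = 264.0915, dx/dθ = 17.3070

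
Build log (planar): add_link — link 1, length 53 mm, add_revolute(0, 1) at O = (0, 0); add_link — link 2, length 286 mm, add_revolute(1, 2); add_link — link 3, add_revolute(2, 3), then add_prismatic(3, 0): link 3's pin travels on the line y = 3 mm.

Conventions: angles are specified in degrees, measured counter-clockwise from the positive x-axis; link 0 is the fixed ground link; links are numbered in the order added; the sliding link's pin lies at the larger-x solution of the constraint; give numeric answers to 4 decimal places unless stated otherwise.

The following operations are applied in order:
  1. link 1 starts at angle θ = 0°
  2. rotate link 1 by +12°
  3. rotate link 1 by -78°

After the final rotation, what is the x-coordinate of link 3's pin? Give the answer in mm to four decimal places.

geometry: r = 53 mm, L = 286 mm, e = 3 mm; θ starts at 0°
rotate link 1 by +12°: θ ← 0° +12° = 12°
rotate link 1 by -78°: θ ← 12° -78° = -66°
crank pin P = (r cos θ, r sin θ) = (21.557042, -48.417909)
h = r sin θ − e = -48.417909 − 3 = -51.417909
x = r cos θ + √(L² − h²) = 21.557042 + 281.340005 = 302.897047

302.8970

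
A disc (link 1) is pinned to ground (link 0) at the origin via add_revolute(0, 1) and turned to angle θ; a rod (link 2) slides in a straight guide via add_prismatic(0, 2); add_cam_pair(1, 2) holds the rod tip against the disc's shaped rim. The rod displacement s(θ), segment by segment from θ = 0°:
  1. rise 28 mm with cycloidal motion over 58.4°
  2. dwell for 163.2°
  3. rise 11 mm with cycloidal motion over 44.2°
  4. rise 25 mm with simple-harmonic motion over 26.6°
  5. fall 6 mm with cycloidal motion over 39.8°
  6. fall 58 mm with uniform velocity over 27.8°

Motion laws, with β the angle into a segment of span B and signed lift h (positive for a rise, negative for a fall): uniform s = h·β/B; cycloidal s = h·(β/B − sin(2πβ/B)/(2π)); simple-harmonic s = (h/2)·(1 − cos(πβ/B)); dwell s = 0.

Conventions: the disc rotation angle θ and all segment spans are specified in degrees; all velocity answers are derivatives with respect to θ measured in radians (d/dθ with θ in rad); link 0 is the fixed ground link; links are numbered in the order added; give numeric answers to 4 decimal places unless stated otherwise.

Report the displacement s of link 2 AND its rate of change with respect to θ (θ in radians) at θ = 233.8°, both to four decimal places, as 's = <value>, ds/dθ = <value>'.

segment 1 (0° to 58.4°, cycloidal, h = 28) is passed completely: s = 0.0000 + (28) = 28.0000
segment 2 (58.4° to 221.6°, dwell): s unchanged at 28.0000
θ = 233.8° falls in segment 3 (221.6° to 265.8°, cycloidal, h = 11): β = 233.8 − 221.6 = 12.2°, B = 44.2°; Δs = 11·(0.2760 − sin(2π·0.2760)/(2π)) = 1.3088; s = 28.0000 + 1.3088 = 29.3088
velocity in seg [221.6°–265.8°] (cycloidal), θ in radians: β = 12.2° = 0.2129 rad, B = 44.2° = 0.7714 rad; ds/dθ = (h/B)(1 − cos(2πβ/B)) = (11/0.7714)(1 − cos(2π·0.2760)) = 16.579795 mm/rad

s = 29.3088, ds/dθ = 16.5798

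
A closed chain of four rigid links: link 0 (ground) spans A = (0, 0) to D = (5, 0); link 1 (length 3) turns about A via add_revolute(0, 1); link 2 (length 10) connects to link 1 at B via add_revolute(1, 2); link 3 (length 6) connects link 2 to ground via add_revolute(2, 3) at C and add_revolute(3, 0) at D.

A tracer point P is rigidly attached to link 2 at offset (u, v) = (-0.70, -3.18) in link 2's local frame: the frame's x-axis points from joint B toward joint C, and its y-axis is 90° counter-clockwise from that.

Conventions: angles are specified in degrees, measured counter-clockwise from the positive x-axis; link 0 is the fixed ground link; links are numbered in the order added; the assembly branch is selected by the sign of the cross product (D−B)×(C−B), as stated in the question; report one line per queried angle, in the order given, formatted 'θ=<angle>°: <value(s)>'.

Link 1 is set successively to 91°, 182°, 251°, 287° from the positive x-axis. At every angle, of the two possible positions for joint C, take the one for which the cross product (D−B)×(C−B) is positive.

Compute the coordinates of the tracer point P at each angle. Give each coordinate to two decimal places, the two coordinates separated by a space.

A=(0,0), D=(5.00,0)
θ=91°: B = A + 3.00·(cos91°, sin91°) = (-0.0524, 2.9995)
θ=91°: |BD| = 5.8757
θ=91°: circle(B,10.00) ∩ circle(D,6.00): a=8.3840, h=5.4505
θ=91°:   candidates: C₊=(9.9394,3.4063) cross=32.026; C₋=(4.3744,-5.9673) cross=-32.026
θ=91°:   branch + wants cross > 0 → take C=(9.9394,3.4063) (cross=32.026)
θ=91°: ex = (C−B)/|BC| = (0.9992,0.0407); ey = (-0.0407,0.9992)
θ=91°: P = B + -0.70·ex + -3.18·ey = (-0.6224,-0.2063)
θ=182°: B = A + 3.00·(cos182°, sin182°) = (-2.9982, -0.1047)
θ=182°: |BD| = 7.9989
θ=182°: circle(B,10.00) ∩ circle(D,6.00): a=8.0000, h=6.0000
θ=182°:   candidates: C₊=(4.9226,5.9995) cross=47.993; C₋=(5.0797,-5.9995) cross=-47.993
θ=182°:   branch + wants cross > 0 → take C=(4.9226,5.9995) (cross=47.993)
θ=182°: ex = (C−B)/|BC| = (0.7921,0.6104); ey = (-0.6104,0.7921)
θ=182°: P = B + -0.70·ex + -3.18·ey = (-1.6115,-3.0508)
θ=251°: B = A + 3.00·(cos251°, sin251°) = (-0.9767, -2.8366)
θ=251°: |BD| = 6.6157
θ=251°: circle(B,10.00) ∩ circle(D,6.00): a=8.1448, h=5.8019
θ=251°:   candidates: C₊=(3.8939,5.8972) cross=38.383; C₋=(8.8691,-4.5859) cross=-38.383
θ=251°:   branch + wants cross > 0 → take C=(3.8939,5.8972) (cross=38.383)
θ=251°: ex = (C−B)/|BC| = (0.4871,0.8734); ey = (-0.8734,0.4871)
θ=251°: P = B + -0.70·ex + -3.18·ey = (1.4597,-4.9968)
θ=287°: B = A + 3.00·(cos287°, sin287°) = (0.8771, -2.8689)
θ=287°: |BD| = 5.0228
θ=287°: circle(B,10.00) ∩ circle(D,6.00): a=8.8823, h=4.5939
θ=287°:   candidates: C₊=(5.5440,5.9753) cross=23.075; C₋=(10.7919,-1.5664) cross=-23.075
θ=287°:   branch + wants cross > 0 → take C=(5.5440,5.9753) (cross=23.075)
θ=287°: ex = (C−B)/|BC| = (0.4667,0.8844); ey = (-0.8844,0.4667)
θ=287°: P = B + -0.70·ex + -3.18·ey = (3.3629,-4.9721)

θ=91°: -0.62 -0.21
θ=182°: -1.61 -3.05
θ=251°: 1.46 -5.00
θ=287°: 3.36 -4.97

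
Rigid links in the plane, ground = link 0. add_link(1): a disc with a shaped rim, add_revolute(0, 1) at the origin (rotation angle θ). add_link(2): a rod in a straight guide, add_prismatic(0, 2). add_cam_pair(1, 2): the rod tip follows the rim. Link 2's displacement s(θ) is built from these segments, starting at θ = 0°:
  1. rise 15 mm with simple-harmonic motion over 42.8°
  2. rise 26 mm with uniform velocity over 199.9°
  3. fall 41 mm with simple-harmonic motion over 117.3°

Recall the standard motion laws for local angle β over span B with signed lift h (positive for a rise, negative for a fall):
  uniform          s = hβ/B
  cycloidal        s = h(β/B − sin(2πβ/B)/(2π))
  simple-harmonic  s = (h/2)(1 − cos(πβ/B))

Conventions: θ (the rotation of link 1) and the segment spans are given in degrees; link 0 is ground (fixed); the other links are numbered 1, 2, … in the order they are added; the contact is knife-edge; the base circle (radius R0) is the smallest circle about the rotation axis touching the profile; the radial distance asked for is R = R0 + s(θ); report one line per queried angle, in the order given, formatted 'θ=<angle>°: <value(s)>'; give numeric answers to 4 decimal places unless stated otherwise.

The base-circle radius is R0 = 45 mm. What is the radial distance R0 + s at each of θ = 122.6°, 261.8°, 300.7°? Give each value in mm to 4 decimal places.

segment 1 (0° to 42.8°, simple-harmonic, h = 15) is passed completely: s = 0.0000 + (15) = 15.0000
θ = 122.6° falls in segment 2 (42.8° to 242.7°, uniform, h = 26): β = 122.6 − 42.8 = 79.8°, B = 199.9°; Δs = 26·79.8/199.9 = 10.3792; s = 15.0000 + 10.3792 = 25.3792
segment 2 (42.8° to 242.7°, uniform, h = 26) is passed completely: s = 15.0000 + (26) = 41.0000
θ = 261.8° falls in segment 3 (242.7° to 360°, simple-harmonic, h = -41): β = 261.8 − 242.7 = 19.1°, B = 117.3°; Δs = -41/2·(1 − cos(π·0.1628)) = -2.6242; s = 41.0000 − 2.6242 = 38.3758
θ = 300.7° falls in segment 3 (242.7° to 360°, simple-harmonic, h = -41): β = 300.7 − 242.7 = 58°, B = 117.3°; Δs = -41/2·(1 − cos(π·0.4945)) = -20.1431; s = 41.0000 − 20.1431 = 20.8569
θ=122.6°: R = R0 + s = 45 + 25.3792 = 70.3792
θ=261.8°: R = R0 + s = 45 + 38.3758 = 83.3758
θ=300.7°: R = R0 + s = 45 + 20.8569 = 65.8569

θ=122.6°: 70.3792
θ=261.8°: 83.3758
θ=300.7°: 65.8569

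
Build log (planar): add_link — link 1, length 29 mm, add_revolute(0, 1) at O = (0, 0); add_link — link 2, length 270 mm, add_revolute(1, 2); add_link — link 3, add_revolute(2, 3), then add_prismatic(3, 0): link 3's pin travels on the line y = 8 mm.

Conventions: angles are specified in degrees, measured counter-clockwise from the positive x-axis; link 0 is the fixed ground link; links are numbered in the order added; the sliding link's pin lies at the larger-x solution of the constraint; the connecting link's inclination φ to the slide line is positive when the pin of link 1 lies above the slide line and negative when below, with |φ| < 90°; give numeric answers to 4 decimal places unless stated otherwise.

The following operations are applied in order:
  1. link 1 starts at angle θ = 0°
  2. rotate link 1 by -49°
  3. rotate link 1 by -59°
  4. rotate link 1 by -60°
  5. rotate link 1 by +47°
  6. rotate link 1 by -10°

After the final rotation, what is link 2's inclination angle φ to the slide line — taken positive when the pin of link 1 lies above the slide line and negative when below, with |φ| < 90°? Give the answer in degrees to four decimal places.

geometry: r = 29 mm, L = 270 mm, e = 8 mm; θ starts at 0°
rotate link 1 by -49°: θ ← 0° -49° = -49°
rotate link 1 by -59°: θ ← -49° -59° = -108°
rotate link 1 by -60°: θ ← -108° -60° = -168°
rotate link 1 by +47°: θ ← -168° +47° = -121°
rotate link 1 by -10°: θ ← -121° -10° = -131°
h = r sin θ − e = -21.886578 − 8 = -29.886578
sin φ = h / L = -29.886578 / 270 = -0.11069103
φ = arcsin(-0.11069103) = -6.355152°

-6.3552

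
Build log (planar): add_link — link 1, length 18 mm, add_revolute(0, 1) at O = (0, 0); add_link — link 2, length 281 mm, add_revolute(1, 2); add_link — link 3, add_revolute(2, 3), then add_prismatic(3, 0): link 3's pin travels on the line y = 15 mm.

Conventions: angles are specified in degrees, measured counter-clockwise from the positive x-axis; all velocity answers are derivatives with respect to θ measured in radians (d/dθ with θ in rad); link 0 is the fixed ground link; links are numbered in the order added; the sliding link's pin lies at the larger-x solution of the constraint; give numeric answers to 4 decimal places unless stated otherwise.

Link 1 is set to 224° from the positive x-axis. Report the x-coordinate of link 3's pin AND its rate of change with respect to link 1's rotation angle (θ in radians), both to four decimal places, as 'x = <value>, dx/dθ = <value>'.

geometry: r = 18 mm, L = 281 mm, e = 15 mm
crank pin P = (r cos θ, r sin θ) = (-12.948116, -12.503851)
h = r sin θ − e = -12.503851 − 15 = -27.503851
x = r cos θ + √(L² − h²) = -12.948116 + 279.650743 = 266.702627
dx/dθ = −r sin θ − h·r cos θ/√(L² − h²) (θ in radians; h = -27.503851) = 11.230394

x = 266.7026, dx/dθ = 11.2304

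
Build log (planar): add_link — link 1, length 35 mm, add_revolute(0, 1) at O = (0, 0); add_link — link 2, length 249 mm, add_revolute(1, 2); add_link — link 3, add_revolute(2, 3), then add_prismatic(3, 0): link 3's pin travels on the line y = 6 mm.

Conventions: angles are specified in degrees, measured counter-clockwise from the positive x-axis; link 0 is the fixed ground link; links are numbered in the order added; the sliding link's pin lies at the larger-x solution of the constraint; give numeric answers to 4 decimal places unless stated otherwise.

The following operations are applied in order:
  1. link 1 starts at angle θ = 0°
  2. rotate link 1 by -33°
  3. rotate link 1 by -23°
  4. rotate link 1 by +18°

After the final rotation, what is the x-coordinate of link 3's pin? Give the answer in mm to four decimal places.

geometry: r = 35 mm, L = 249 mm, e = 6 mm; θ starts at 0°
rotate link 1 by -33°: θ ← 0° -33° = -33°
rotate link 1 by -23°: θ ← -33° -23° = -56°
rotate link 1 by +18°: θ ← -56° +18° = -38°
crank pin P = (r cos θ, r sin θ) = (27.580376, -21.548152)
h = r sin θ − e = -21.548152 − 6 = -27.548152
x = r cos θ + √(L² − h²) = 27.580376 + 247.471411 = 275.051788

275.0518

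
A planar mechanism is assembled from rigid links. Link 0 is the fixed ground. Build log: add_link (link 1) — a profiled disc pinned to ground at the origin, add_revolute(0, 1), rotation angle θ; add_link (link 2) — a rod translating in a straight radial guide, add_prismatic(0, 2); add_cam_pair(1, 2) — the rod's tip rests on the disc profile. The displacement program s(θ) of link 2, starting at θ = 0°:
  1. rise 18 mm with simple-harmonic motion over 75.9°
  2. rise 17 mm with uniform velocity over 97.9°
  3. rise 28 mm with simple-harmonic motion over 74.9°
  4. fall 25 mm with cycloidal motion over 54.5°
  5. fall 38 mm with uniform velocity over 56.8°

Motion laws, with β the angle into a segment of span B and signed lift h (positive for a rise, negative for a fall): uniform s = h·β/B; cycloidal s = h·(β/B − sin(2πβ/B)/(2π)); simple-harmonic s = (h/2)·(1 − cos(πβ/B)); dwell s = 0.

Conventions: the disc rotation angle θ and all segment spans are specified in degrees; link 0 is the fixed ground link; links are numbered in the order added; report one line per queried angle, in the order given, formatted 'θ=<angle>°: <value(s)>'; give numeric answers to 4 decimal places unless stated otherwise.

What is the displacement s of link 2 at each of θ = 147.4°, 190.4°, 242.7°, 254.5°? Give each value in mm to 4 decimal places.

seg 1 [0°–75.9°] simple-harmonic, h=18: full span → s += 18 → s = 18.0000
seg 2 [75.9°–173.8°] uniform, h=17: θ=147.4° here. β=71.5, B=97.9. 17·71.5/97.9 = 12.4157 → s = 30.4157
seg 2 [75.9°–173.8°] uniform, h=17: full span → s += 17 → s = 35.0000
seg 3 [173.8°–248.7°] simple-harmonic, h=28: θ=190.4° here. β=16.6, B=74.9. 28/2·(1 − cos(π·0.2216)) = 3.2586 → s = 38.2586
seg 3 [173.8°–248.7°] simple-harmonic, h=28: θ=242.7° here. β=68.9, B=74.9. 28/2·(1 − cos(π·0.9199)) = 27.5590 → s = 62.5590
seg 3 [173.8°–248.7°] simple-harmonic, h=28: full span → s += 28 → s = 63.0000
seg 4 [248.7°–303.2°] cycloidal, h=-25: θ=254.5° here. β=5.8, B=54.5. -25·(0.1064 − sin(2π·0.1064)/(2π)) = -0.1939 → s = 62.8061

θ=147.4°: 30.4157
θ=190.4°: 38.2586
θ=242.7°: 62.5590
θ=254.5°: 62.8061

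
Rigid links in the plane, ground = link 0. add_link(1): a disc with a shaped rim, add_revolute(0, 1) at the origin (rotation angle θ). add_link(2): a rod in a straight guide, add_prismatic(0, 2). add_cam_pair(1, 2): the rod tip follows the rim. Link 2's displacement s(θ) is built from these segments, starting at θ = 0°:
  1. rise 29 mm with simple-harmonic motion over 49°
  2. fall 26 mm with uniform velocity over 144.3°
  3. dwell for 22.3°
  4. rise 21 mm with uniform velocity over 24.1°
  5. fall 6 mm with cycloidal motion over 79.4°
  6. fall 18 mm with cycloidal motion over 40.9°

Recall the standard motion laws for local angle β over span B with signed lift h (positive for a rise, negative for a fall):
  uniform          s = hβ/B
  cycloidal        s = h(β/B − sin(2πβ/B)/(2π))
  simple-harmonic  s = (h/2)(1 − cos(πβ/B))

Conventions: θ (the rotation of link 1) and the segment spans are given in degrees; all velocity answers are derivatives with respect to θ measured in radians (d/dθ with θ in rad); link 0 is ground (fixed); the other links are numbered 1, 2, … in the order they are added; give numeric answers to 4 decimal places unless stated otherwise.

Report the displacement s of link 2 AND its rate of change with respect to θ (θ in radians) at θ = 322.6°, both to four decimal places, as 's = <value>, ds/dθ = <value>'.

segment 1 (0° to 49°, simple-harmonic, h = 29) is passed completely: s = 0.0000 + (29) = 29.0000
segment 2 (49° to 193.3°, uniform, h = -26) is passed completely: s = 29.0000 + (-26) = 3.0000
segment 3 (193.3° to 215.6°, dwell): s unchanged at 3.0000
segment 4 (215.6° to 239.7°, uniform, h = 21) is passed completely: s = 3.0000 + (21) = 24.0000
segment 5 (239.7° to 319.1°, cycloidal, h = -6) is passed completely: s = 24.0000 + (-6) = 18.0000
θ = 322.6° falls in segment 6 (319.1° to 360°, cycloidal, h = -18): β = 322.6 − 319.1 = 3.5°, B = 40.9°; Δs = -18·(0.0856 − sin(2π·0.0856)/(2π)) = -0.0732; s = 18.0000 − 0.0732 = 17.9268
velocity in seg [319.1°–360°] (cycloidal), θ in radians: β = 3.5° = 0.0611 rad, B = 40.9° = 0.7138 rad; ds/dθ = (h/B)(1 − cos(2πβ/B)) = ((-18)/0.7138)(1 − cos(2π·0.0856)) = -3.557974 mm/rad

s = 17.9268, ds/dθ = -3.5580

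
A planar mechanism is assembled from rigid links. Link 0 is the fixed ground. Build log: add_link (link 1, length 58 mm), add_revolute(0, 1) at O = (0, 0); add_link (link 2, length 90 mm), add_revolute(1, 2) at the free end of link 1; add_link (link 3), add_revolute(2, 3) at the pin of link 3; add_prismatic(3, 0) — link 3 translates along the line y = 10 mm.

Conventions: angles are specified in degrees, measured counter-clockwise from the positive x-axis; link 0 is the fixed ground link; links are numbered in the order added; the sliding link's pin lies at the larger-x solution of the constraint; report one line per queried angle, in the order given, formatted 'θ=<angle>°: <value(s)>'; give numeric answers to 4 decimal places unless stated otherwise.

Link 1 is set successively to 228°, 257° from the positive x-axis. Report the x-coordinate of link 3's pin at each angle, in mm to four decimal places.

geometry: r = 58 mm, L = 90 mm, e = 10 mm
θ=228°: crank pin P = (r cos θ, r sin θ) = (-38.809575, -43.102400)
θ=228°: h = r sin θ − e = -43.102400 − 10 = -53.102400
θ=228°: x = r cos θ + √(L² − h²) = -38.809575 + 72.664538 = 33.854963
θ=257°: crank pin P = (r cos θ, r sin θ) = (-13.047161, -56.513464)
θ=257°: h = r sin θ − e = -56.513464 − 10 = -66.513464
θ=257°: x = r cos θ + √(L² − h²) = -13.047161 + 60.629689 = 47.582527

θ=228°: 33.8550
θ=257°: 47.5825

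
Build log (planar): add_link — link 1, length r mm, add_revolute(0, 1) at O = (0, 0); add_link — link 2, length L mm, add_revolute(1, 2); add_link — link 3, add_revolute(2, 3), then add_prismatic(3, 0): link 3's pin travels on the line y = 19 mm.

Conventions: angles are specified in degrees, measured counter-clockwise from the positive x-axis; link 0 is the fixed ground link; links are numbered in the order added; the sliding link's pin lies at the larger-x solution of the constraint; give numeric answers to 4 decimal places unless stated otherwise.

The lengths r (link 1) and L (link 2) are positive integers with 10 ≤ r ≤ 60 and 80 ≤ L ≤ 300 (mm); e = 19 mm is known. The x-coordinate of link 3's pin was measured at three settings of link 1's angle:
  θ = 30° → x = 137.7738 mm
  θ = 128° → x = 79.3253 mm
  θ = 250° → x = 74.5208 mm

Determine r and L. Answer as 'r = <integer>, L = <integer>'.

constraint per measurement: (x − r cos θ)² + (r sin θ − e)² = L²
subtracting the θ₁ and θ₂ equations cancels the r² and L² terms:
r = (x₁² − x₂²) / (2[(x₁cos θ₁ + e sin θ₁) − (x₂cos θ₂ + e sin θ₂)]) = 39.0000 → r = 39
L² = (x₁ − r cos θ₁)² + (r sin θ₁ − e)² = 10816.0023 → L = 104.0000 → L = 104
check at θ₃=250°: x = 74.5208 (printed 74.5208) ✓

r = 39, L = 104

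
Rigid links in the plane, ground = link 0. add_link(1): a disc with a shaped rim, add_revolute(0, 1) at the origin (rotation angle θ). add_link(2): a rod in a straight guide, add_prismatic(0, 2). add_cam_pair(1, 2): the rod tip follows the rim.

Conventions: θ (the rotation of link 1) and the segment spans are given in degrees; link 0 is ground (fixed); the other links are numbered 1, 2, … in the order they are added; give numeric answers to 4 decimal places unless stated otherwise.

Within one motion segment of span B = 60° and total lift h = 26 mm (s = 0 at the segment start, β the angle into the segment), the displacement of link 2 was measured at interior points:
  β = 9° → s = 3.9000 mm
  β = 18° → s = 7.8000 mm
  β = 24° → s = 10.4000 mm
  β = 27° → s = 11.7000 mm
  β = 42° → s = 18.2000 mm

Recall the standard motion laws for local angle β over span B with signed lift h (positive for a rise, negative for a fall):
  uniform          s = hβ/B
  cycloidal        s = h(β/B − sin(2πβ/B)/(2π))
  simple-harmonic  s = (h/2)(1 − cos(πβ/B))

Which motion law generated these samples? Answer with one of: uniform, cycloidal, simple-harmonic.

candidates at β/B = r: uniform s = h·r (linear in β); cycloidal s = h·(r − sin(2πr)/(2π)); simple-harmonic s = (h/2)(1 − cos(πr))
β=9°: printed 3.9000 | uniform 3.9000, cycloidal 0.5523, simple-harmonic 1.4169
β=18°: printed 7.8000 | uniform 7.8000, cycloidal 3.8645, simple-harmonic 5.3588
β=24°: printed 10.4000 | uniform 10.4000, cycloidal 7.9677, simple-harmonic 8.9828
β=27°: printed 11.7000 | uniform 11.7000, cycloidal 10.4213, simple-harmonic 10.9664
β=42°: printed 18.2000 | uniform 18.2000, cycloidal 22.1355, simple-harmonic 20.6412
only one law matches every sample → uniform

uniform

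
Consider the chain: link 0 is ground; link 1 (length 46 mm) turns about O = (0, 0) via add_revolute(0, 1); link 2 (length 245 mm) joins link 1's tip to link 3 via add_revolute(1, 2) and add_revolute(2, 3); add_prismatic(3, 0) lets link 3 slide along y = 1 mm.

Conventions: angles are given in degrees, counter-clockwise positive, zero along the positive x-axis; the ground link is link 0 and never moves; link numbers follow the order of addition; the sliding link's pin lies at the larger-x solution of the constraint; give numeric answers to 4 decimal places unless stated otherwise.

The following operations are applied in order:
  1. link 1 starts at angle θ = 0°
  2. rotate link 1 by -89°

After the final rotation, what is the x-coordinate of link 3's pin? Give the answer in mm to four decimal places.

geometry: r = 46 mm, L = 245 mm, e = 1 mm; θ starts at 0°
rotate link 1 by -89°: θ ← 0° -89° = -89°
crank pin P = (r cos θ, r sin θ) = (0.802811, -45.992994)
h = r sin θ − e = -45.992994 − 1 = -46.992994
x = r cos θ + √(L² − h²) = 0.802811 + 240.450948 = 241.253759

241.2538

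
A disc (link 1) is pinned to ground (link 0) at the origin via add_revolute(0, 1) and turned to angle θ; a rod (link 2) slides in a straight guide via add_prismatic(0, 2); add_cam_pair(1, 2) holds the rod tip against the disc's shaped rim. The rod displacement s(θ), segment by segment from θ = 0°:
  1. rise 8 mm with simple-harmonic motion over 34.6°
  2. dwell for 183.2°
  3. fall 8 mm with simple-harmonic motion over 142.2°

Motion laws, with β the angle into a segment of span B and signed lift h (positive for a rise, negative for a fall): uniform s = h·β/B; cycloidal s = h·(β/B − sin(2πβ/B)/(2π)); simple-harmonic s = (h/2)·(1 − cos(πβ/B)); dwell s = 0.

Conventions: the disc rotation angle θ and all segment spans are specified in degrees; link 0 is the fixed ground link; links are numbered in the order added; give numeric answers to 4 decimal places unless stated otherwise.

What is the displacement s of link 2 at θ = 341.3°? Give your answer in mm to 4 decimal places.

segment 1 (0° to 34.6°, simple-harmonic, h = 8) is passed completely: s = 0.0000 + (8) = 8.0000
segment 2 (34.6° to 217.8°, dwell): s unchanged at 8.0000
θ = 341.3° falls in segment 3 (217.8° to 360°, simple-harmonic, h = -8): β = 341.3 − 217.8 = 123.5°, B = 142.2°; Δs = -8/2·(1 − cos(π·0.8685)) = -7.6635; s = 8.0000 − 7.6635 = 0.3365

0.3365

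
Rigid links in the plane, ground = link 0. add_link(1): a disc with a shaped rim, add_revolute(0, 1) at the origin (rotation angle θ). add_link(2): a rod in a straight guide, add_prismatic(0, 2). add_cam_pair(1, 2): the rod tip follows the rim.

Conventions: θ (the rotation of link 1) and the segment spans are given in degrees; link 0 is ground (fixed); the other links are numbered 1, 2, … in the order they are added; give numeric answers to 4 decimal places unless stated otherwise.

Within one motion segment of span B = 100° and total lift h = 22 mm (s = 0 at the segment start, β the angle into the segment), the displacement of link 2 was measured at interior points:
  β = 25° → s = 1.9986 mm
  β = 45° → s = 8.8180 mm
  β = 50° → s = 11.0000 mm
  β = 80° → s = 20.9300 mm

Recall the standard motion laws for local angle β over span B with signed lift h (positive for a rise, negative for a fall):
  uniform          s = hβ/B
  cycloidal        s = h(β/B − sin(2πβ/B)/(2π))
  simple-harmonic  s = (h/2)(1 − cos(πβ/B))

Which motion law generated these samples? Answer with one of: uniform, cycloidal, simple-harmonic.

candidates at β/B = r: uniform s = h·r (linear in β); cycloidal s = h·(r − sin(2πr)/(2π)); simple-harmonic s = (h/2)(1 − cos(πr))
β=25°: printed 1.9986 | uniform 5.5000, cycloidal 1.9986, simple-harmonic 3.2218
β=45°: printed 8.8180 | uniform 9.9000, cycloidal 8.8180, simple-harmonic 9.2792
β=50°: printed 11.0000 | uniform 11.0000, cycloidal 11.0000, simple-harmonic 11.0000
β=80°: printed 20.9300 | uniform 17.6000, cycloidal 20.9300, simple-harmonic 19.8992
only one law matches every sample → cycloidal

cycloidal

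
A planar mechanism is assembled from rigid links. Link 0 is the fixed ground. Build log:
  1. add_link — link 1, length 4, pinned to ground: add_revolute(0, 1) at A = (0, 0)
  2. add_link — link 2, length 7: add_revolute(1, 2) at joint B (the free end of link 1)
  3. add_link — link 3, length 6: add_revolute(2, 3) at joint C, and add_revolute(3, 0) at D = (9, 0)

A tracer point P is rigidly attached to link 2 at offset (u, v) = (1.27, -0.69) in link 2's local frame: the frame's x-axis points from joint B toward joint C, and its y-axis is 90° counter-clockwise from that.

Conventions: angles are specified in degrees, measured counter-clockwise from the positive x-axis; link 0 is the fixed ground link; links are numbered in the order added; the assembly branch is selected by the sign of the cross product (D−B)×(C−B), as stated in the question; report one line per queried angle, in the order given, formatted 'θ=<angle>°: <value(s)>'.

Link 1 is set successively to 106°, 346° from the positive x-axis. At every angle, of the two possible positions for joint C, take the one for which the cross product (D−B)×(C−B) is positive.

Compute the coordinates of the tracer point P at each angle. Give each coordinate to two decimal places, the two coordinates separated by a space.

A=(0,0), D=(9.00,0)
θ=106°: B = A + 4.00·(cos106°, sin106°) = (-1.1025, 3.8450)
θ=106°: |BD| = 10.8095
θ=106°: circle(B,7.00) ∩ circle(D,6.00): a=6.0061, h=3.5954
θ=106°:   candidates: C₊=(5.7896,5.0689) cross=38.865; C₋=(3.2318,-1.6516) cross=-38.865
θ=106°:   branch + wants cross > 0 → take C=(5.7896,5.0689) (cross=38.865)
θ=106°: ex = (C−B)/|BC| = (0.9846,0.1748); ey = (-0.1748,0.9846)
θ=106°: P = B + 1.27·ex + -0.69·ey = (0.2685,3.3877)
θ=346°: B = A + 4.00·(cos346°, sin346°) = (3.8812, -0.9677)
θ=346°: |BD| = 5.2095
θ=346°: circle(B,7.00) ∩ circle(D,6.00): a=3.8525, h=5.8445
θ=346°:   candidates: C₊=(6.5810,5.4907) cross=30.447; C₋=(8.7523,-5.9949) cross=-30.447
θ=346°:   branch + wants cross > 0 → take C=(6.5810,5.4907) (cross=30.447)
θ=346°: ex = (C−B)/|BC| = (0.3857,0.9226); ey = (-0.9226,0.3857)
θ=346°: P = B + 1.27·ex + -0.69·ey = (5.0076,-0.0621)

θ=106°: 0.27 3.39
θ=346°: 5.01 -0.06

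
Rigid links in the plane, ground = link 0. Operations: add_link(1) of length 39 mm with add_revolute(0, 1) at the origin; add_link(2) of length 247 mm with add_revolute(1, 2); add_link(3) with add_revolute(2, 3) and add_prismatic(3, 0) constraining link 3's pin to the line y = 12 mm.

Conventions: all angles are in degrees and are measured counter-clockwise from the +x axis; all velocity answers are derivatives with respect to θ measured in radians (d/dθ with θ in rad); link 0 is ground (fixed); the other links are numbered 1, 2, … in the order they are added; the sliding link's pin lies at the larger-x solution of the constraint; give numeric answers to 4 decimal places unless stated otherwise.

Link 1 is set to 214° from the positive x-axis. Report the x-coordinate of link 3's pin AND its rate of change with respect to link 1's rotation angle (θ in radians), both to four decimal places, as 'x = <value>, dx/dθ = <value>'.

geometry: r = 39 mm, L = 247 mm, e = 12 mm
crank pin P = (r cos θ, r sin θ) = (-32.332465, -21.808523)
h = r sin θ − e = -21.808523 − 12 = -33.808523
x = r cos θ + √(L² − h²) = -32.332465 + 244.675262 = 212.342797
dx/dθ = −r sin θ − h·r cos θ/√(L² − h²) (θ in radians; h = -33.808523) = 17.340916

x = 212.3428, dx/dθ = 17.3409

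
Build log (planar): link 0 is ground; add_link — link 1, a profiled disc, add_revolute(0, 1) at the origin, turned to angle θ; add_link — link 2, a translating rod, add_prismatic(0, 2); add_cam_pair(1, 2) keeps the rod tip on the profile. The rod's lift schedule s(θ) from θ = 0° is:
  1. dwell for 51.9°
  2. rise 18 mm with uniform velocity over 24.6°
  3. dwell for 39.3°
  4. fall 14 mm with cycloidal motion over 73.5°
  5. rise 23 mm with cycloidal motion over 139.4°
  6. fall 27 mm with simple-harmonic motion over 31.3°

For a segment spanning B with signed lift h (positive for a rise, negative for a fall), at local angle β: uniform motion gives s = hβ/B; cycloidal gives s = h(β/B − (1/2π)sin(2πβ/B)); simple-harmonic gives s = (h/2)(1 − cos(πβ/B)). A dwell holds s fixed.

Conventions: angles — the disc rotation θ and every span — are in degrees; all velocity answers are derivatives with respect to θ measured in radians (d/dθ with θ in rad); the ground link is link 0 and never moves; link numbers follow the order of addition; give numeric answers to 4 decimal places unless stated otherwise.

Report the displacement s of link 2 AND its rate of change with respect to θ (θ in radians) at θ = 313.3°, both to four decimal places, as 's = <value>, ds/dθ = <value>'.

seg 1 [0°–51.9°] dwell: s stays 0.0000
seg 2 [51.9°–76.5°] uniform, h=18: full span → s += 18 → s = 18.0000
seg 3 [76.5°–115.8°] dwell: s stays 18.0000
seg 4 [115.8°–189.3°] cycloidal, h=-14: full span → s += -14 → s = 4.0000
seg 5 [189.3°–328.7°] cycloidal, h=23: θ=313.3° here. β=124, B=139.4. 23·(0.8895 − sin(2π·0.8895)/(2π)) = 22.8008 → s = 26.8008
velocity in seg [189.3°–328.7°] (cycloidal), θ in radians: β = 124° = 2.1642 rad, B = 139.4° = 2.4330 rad; ds/dθ = (h/B)(1 − cos(2πβ/B)) = (23/2.4330)(1 − cos(2π·0.8895)) = 2.187386 mm/rad

s = 26.8008, ds/dθ = 2.1874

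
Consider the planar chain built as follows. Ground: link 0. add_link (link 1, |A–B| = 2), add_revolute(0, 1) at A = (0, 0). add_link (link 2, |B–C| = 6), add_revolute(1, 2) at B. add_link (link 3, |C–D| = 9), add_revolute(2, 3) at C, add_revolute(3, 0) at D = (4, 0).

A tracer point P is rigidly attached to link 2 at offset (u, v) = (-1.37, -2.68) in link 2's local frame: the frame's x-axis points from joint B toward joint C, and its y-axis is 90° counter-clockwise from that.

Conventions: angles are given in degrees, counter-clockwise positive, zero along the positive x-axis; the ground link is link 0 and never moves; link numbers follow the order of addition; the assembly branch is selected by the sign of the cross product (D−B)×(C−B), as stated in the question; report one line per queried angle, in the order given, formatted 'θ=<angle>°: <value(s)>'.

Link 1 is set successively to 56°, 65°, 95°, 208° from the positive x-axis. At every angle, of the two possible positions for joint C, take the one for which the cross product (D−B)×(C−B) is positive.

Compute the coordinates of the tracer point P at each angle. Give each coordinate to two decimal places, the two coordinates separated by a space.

A=(0,0), D=(4.00,0)
θ=56°: B = A + 2.00·(cos56°, sin56°) = (1.1184, 1.6581)
θ=56°: |BD| = 3.3246
θ=56°: circle(B,6.00) ∩ circle(D,9.00): a=-5.1055, h=3.1519
θ=56°:   candidates: C₊=(-1.7349,6.9362) cross=10.479; C₋=(-4.8787,1.4724) cross=-10.479
θ=56°:   branch + wants cross > 0 → take C=(-1.7349,6.9362) (cross=10.479)
θ=56°: ex = (C−B)/|BC| = (-0.4755,0.8797); ey = (-0.8797,-0.4755)
θ=56°: P = B + -1.37·ex + -2.68·ey = (4.1275,1.7273)
θ=65°: B = A + 2.00·(cos65°, sin65°) = (0.8452, 1.8126)
θ=65°: |BD| = 3.6384
θ=65°: circle(B,6.00) ∩ circle(D,9.00): a=-4.3648, h=4.1169
θ=65°:   candidates: C₊=(-0.8884,7.5567) cross=14.979; C₋=(-4.9903,0.4175) cross=-14.979
θ=65°:   branch + wants cross > 0 → take C=(-0.8884,7.5567) (cross=14.979)
θ=65°: ex = (C−B)/|BC| = (-0.2889,0.9573); ey = (-0.9573,-0.2889)
θ=65°: P = B + -1.37·ex + -2.68·ey = (3.8068,1.2754)
θ=95°: B = A + 2.00·(cos95°, sin95°) = (-0.1743, 1.9924)
θ=95°: |BD| = 4.6254
θ=95°: circle(B,6.00) ∩ circle(D,9.00): a=-2.5517, h=5.4304
θ=95°:   candidates: C₊=(-0.1381,7.9923) cross=25.118; C₋=(-4.8163,-1.8092) cross=-25.118
θ=95°:   branch + wants cross > 0 → take C=(-0.1381,7.9923) (cross=25.118)
θ=95°: ex = (C−B)/|BC| = (0.0060,1.0000); ey = (-1.0000,0.0060)
θ=95°: P = B + -1.37·ex + -2.68·ey = (2.4974,0.6062)
θ=208°: B = A + 2.00·(cos208°, sin208°) = (-1.7659, -0.9389)
θ=208°: |BD| = 5.8418
θ=208°: circle(B,6.00) ∩ circle(D,9.00): a=-0.9306, h=5.9274
θ=208°:   candidates: C₊=(-3.6371,4.7618) cross=34.627; C₋=(-1.7317,-6.9388) cross=-34.627
θ=208°:   branch + wants cross > 0 → take C=(-3.6371,4.7618) (cross=34.627)
θ=208°: ex = (C−B)/|BC| = (-0.3119,0.9501); ey = (-0.9501,-0.3119)
θ=208°: P = B + -1.37·ex + -2.68·ey = (1.2077,-1.4048)

θ=56°: 4.13 1.73
θ=65°: 3.81 1.28
θ=95°: 2.50 0.61
θ=208°: 1.21 -1.40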